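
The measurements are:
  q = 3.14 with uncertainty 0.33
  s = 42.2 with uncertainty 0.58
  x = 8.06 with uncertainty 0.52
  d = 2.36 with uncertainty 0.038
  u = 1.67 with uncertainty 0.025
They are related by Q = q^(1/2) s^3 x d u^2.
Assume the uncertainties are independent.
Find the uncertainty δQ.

Products/powers → add relative errors in quadrature, weighted by exponent:
  (½·δq/q)² = (0.5×0.105)² = 0.00276;  (3·δs/s)² = (3×0.0137)² = 0.00170;  (1·δx/x)² = (1×0.0645)² = 0.00416;  (1·δd/d)² = (1×0.0161)² = 0.000259;  (2·δu/u)² = (2×0.0150)² = 0.000896
δQ/Q = √(0.00978) = 0.0989
Q = 7.06e+06, so δQ = 0.0989 × 7.06e+06 = 6.99e+05.

6.99e+05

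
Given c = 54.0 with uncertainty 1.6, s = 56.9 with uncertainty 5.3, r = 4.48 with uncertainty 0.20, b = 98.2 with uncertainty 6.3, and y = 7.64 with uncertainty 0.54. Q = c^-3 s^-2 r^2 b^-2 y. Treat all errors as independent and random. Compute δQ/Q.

Each factor contributes (exponent × relative error)² to (δQ/Q)²:
  (-3·δc/c)² = (-3×0.0296)² = 0.00790;  (-2·δs/s)² = (-2×0.0931)² = 0.0347;  (2·δr/r)² = (2×0.0446)² = 0.00797;  (-2·δb/b)² = (-2×0.0642)² = 0.0165;  (1·δy/y)² = (1×0.0707)² = 0.00500
δQ/Q = √(0.0720) = 0.268

0.268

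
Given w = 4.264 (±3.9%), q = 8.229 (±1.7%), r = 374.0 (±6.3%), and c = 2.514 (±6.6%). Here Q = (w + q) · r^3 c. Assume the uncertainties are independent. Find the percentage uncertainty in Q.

Let u = w + q = 12.49. δu = √(δw² + δq²) = √(0.0277 + 0.0196) = 0.217, so δu/u = 0.0174.
Q is then a monomial in u, r, c:
δQ/Q = √((δu/u)² + (3·δr/r)² + (1·δc/c)²) = √(0.000303 + 0.0357 + 0.00436) = 0.201

20.1%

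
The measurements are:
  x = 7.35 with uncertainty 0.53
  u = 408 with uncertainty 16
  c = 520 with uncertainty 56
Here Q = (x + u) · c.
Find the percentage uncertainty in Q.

Let w = x + u = 415. δw = √(δx² + δu²) = √(0.281 + 256) = 16.0, so δw/w = 0.0385.
Q is then a monomial in w, c:
δQ/Q = √((δw/w)² + (1·δc/c)²) = √(0.00149 + 0.0116) = 0.114

11.4%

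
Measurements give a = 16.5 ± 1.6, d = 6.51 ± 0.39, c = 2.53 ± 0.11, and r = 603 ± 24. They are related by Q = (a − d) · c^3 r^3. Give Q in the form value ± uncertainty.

(3.55 ± 0.858) × 10^10

Let u = a − d = 9.99. δu = √(δa² + δd²) = √(2.56 + 0.152) = 1.65, so δu/u = 0.165.
Q is then a monomial in u, c, r:
δQ/Q = √((δu/u)² + (3·δc/c)² + (3·δr/r)²) = √(0.0272 + 0.0170 + 0.0143) = 0.242
Q = 3.55e+10, so δQ = 0.242 × 3.55e+10 = 8.58e+09.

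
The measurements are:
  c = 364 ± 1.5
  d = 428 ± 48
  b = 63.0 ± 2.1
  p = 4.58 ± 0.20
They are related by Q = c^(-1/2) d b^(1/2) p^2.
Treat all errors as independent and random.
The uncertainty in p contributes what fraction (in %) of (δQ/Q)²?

(δQ/Q)² = (−½·δc/c)² + (1·δd/d)² + (½·δb/b)² + (2·δp/p)²
  c term: (-0.5×0.00412)² = 4.25e-06
  d term: (1×0.112)² = 0.0126
  b term: (0.5×0.0333)² = 0.000278
  p term: (2×0.0437)² = 0.00763
Total = 0.0205. Share from p = 0.00763/0.0205 = 0.372.

37.2%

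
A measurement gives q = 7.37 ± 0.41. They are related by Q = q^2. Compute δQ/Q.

0.111

Q ∝ q^2, so δQ/Q = |2| · δq/q = 2 × 0.0556 = 0.111.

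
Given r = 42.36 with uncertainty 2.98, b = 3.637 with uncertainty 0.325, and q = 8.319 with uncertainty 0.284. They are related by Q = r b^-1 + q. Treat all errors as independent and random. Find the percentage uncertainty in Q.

6.79%

Let p = r·b^-1 = 11.65. δp/p = √((1·δr/r)² + (-1·δb/b)²) = √(0.00495 + 0.00799) = 0.114, so δp = 1.32.
Q = p + q: δQ = √(δp² + δq²) = √(1.75 + 0.0807) = 1.35
Q = 19.97, so δQ/Q = 1.35/19.97 = 0.0679.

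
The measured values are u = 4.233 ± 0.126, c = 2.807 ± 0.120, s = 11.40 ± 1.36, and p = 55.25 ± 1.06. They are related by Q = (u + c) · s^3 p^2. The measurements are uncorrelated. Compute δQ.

1.15e+07

Let w = u + c = 7.040. δw = √(δu² + δc²) = √(0.0159 + 0.0144) = 0.174, so δw/w = 0.0247.
Q is then a monomial in w, s, p:
δQ/Q = √((δw/w)² + (3·δs/s)² + (2·δp/p)²) = √(0.000611 + 0.128 + 0.00147) = 0.361
Q = 3.184e+07, so δQ = 0.361 × 3.184e+07 = 1.15e+07.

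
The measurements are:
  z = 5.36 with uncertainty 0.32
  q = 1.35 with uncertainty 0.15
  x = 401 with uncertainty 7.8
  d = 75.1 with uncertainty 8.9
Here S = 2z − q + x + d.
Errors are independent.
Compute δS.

Sums and differences: (δS)² = Σ (cᵢ δxᵢ)².
  (2·δz)² = 0.410;  (δq)² = 0.0225;  (δx)² = 60.8;  (δd)² = 79.2
δS = √(140) = 11.9

11.9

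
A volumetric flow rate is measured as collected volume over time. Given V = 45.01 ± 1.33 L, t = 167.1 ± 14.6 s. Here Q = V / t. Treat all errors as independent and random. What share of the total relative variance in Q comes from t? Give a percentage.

(δQ/Q)² = (1·δV/V)² + (-1·δt/t)²
  V term: (1×0.0295)² = 0.000873
  t term: (-1×0.0874)² = 0.00763
Total = 0.00851. Share from t = 0.00763/0.00851 = 0.897.

89.7%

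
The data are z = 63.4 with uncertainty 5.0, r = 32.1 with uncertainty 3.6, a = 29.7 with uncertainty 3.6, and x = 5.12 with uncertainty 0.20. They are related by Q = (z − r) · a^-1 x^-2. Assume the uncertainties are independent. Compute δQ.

0.00981

Let u = z − r = 31.3. δu = √(δz² + δr²) = √(25.0 + 13.0) = 6.16, so δu/u = 0.197.
Q is then a monomial in u, a, x:
δQ/Q = √((δu/u)² + (-1·δa/a)² + (-2·δx/x)²) = √(0.0387 + 0.0147 + 0.00610) = 0.244
Q = 0.0402, so δQ = 0.244 × 0.0402 = 0.00981.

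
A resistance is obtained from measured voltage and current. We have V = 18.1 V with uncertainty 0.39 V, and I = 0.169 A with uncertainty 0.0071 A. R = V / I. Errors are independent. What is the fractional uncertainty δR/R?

0.0472

Since R is a product/quotient, work with relative uncertainties:
  (1·δV/V)² = (1×0.0215)² = 0.000464;  (-1·δI/I)² = (-1×0.0420)² = 0.00176
δR/R = √(0.00223) = 0.0472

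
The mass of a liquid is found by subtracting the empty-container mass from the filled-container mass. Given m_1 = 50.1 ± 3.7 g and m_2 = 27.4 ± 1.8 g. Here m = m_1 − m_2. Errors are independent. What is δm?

4.11 g

Sums and differences: (δm)² = Σ (cᵢ δxᵢ)².
  (δm_1)² = 13.7;  (δm_2)² = 3.24
δm = √(16.9) = 4.11 g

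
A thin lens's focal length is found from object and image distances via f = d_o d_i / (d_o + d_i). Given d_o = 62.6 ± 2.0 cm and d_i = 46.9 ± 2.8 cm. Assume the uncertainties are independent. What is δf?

∂f/∂d_o = (d_i/(d_o+d_i))² = 0.183;  ∂f/∂d_i = (d_o/(d_o+d_i))² = 0.327
δf = √((∂f/∂d_o · δd_o)² + (∂f/∂d_i · δd_i)²) = √(0.135 + 0.837) = 0.986 cm

0.986 cm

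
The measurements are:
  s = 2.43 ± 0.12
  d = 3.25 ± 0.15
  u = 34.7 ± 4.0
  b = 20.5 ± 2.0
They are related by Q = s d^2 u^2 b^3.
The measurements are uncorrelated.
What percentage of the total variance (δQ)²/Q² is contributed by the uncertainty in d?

5.69%

(δQ/Q)² = (1·δs/s)² + (2·δd/d)² + (2·δu/u)² + (3·δb/b)²
  s term: (1×0.0494)² = 0.00244
  d term: (2×0.0462)² = 0.00852
  u term: (2×0.115)² = 0.0532
  b term: (3×0.0976)² = 0.0857
Total = 0.150. Share from d = 0.00852/0.150 = 0.0569.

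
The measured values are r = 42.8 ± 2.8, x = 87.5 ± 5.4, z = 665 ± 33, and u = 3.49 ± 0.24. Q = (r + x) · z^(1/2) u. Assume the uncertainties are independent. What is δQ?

1020

Let w = r + x = 130. δw = √(δr² + δx²) = √(7.84 + 29.2) = 6.08, so δw/w = 0.0467.
Q is then a monomial in w, z, u:
δQ/Q = √((δw/w)² + (½·δz/z)² + (1·δu/u)²) = √(0.00218 + 0.000616 + 0.00473) = 0.0867
Q = 11700, so δQ = 0.0867 × 11700 = 1020.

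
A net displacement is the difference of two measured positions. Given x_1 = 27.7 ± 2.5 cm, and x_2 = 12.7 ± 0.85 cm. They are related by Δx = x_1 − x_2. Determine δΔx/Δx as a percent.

Each term contributes (cᵢ δxᵢ)² to (δΔx)²:
  (δx_1)² = 6.25;  (δx_2)² = 0.722
δΔx = √(6.97) = 2.64 cm
Δx = 15.0 cm, so δΔx/Δx = 2.64/15.0 = 0.176.

17.6%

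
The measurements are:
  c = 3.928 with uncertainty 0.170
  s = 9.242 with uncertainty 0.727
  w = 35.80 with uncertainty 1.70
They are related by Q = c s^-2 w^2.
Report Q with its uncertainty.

For a monomial Q ∝ c, s^-2, w^2, fractional errors add in quadrature:
  (1·δc/c)² = (1×0.0433)² = 0.00187;  (-2·δs/s)² = (-2×0.0787)² = 0.0248;  (2·δw/w)² = (2×0.0475)² = 0.00902
δQ/Q = √(0.0356) = 0.189
Q = 58.94, so δQ = 0.189 × 58.94 = 11.1.

58.94 ± 11.1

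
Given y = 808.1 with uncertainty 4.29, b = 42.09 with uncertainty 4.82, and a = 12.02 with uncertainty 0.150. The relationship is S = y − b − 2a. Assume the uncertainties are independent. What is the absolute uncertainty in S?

Sums and differences: (δS)² = Σ (cᵢ δxᵢ)².
  (δy)² = 18.4;  (δb)² = 23.2;  (2·δa)² = 0.0900
δS = √(41.7) = 6.46

6.46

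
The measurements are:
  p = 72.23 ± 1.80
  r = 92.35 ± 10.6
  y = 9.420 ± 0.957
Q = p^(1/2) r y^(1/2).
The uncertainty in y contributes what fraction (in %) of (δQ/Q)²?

(δQ/Q)² = (½·δp/p)² + (1·δr/r)² + (½·δy/y)²
  p term: (0.5×0.0249)² = 0.000155
  r term: (1×0.115)² = 0.0132
  y term: (0.5×0.102)² = 0.00258
Total = 0.0159. Share from y = 0.00258/0.0159 = 0.162.

16.2%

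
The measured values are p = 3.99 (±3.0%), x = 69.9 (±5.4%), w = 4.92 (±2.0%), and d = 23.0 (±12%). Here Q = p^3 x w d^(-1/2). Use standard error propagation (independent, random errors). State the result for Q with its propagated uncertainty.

4560 ± 558

Each factor contributes (exponent × relative error)² to (δQ/Q)²:
  (3·δp/p)² = (3×0.0300)² = 0.00810;  (1·δx/x)² = (1×0.0540)² = 0.00292;  (1·δw/w)² = (1×0.0200)² = 0.000400;  (−½·δd/d)² = (-0.5×0.120)² = 0.00360
δQ/Q = √(0.0150) = 0.123
Q = 4560, so δQ = 0.123 × 4560 = 558.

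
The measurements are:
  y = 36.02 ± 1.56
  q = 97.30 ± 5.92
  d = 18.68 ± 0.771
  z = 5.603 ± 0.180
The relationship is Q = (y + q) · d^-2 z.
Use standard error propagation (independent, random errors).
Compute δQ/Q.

0.0998

Let u = y + q = 133.3. δu = √(δy² + δq²) = √(2.43 + 35.0) = 6.12, so δu/u = 0.0459.
Q is then a monomial in u, d, z:
δQ/Q = √((δu/u)² + (-2·δd/d)² + (1·δz/z)²) = √(0.00211 + 0.00681 + 0.00103) = 0.0998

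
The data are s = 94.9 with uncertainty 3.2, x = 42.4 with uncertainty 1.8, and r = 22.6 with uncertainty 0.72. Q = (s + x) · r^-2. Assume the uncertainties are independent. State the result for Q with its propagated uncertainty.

0.269 ± 0.0186

Let u = s + x = 137. δu = √(δs² + δx²) = √(10.2 + 3.24) = 3.67, so δu/u = 0.0267.
Q is then a monomial in u, r:
δQ/Q = √((δu/u)² + (-2·δr/r)²) = √(0.000715 + 0.00406) = 0.0691
Q = 0.269, so δQ = 0.0691 × 0.269 = 0.0186.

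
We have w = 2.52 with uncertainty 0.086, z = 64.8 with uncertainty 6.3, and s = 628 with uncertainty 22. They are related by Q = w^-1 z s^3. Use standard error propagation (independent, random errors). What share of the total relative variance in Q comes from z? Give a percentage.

(δQ/Q)² = (-1·δw/w)² + (1·δz/z)² + (3·δs/s)²
  w term: (-1×0.0341)² = 0.00116
  z term: (1×0.0972)² = 0.00945
  s term: (3×0.0350)² = 0.0110
Total = 0.0217. Share from z = 0.00945/0.0217 = 0.436.

43.6%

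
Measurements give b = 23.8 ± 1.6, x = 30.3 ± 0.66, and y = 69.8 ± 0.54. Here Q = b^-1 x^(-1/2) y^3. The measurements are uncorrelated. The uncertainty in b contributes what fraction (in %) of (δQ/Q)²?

87.3%

(δQ/Q)² = (-1·δb/b)² + (−½·δx/x)² + (3·δy/y)²
  b term: (-1×0.0672)² = 0.00452
  x term: (-0.5×0.0218)² = 0.000119
  y term: (3×0.00774)² = 0.000539
Total = 0.00518. Share from b = 0.00452/0.00518 = 0.873.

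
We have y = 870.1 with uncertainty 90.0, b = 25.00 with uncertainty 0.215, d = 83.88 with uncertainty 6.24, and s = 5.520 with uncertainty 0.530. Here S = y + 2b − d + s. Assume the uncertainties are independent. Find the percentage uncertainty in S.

Each term contributes (cᵢ δxᵢ)² to (δS)²:
  (δy)² = 8100;  (2·δb)² = 0.185;  (δd)² = 38.9;  (δs)² = 0.281
δS = √(8140) = 90.2
S = 841.7, so δS/S = 90.2/841.7 = 0.107.

10.7%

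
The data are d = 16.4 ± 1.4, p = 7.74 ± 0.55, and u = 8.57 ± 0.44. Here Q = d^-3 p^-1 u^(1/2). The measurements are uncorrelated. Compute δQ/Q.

Q is a product of powers, so relative uncertainties combine in quadrature:
  (-3·δd/d)² = (-3×0.0854)² = 0.0656;  (-1·δp/p)² = (-1×0.0711)² = 0.00505;  (½·δu/u)² = (0.5×0.0513)² = 0.000659
δQ/Q = √(0.0713) = 0.267

0.267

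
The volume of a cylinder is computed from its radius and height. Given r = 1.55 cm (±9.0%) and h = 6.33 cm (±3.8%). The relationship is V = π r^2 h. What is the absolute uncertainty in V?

Products/powers → add relative errors in quadrature, weighted by exponent:
  (2·δr/r)² = (2×0.0900)² = 0.0324;  (1·δh/h)² = (1×0.0380)² = 0.00144
δV/V = √(0.0338) = 0.184
V = 47.8 cm^3, so δV = 0.184 × 47.8 = 8.79 cm^3.

8.79 cm^3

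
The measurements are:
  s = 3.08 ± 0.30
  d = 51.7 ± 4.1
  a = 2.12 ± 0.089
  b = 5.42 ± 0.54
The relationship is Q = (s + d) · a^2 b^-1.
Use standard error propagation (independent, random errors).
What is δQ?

Let u = s + d = 54.8. δu = √(δs² + δd²) = √(0.0900 + 16.8) = 4.11, so δu/u = 0.0750.
Q is then a monomial in u, a, b:
δQ/Q = √((δu/u)² + (2·δa/a)² + (-1·δb/b)²) = √(0.00563 + 0.00705 + 0.00993) = 0.150
Q = 45.4, so δQ = 0.150 × 45.4 = 6.83.

6.83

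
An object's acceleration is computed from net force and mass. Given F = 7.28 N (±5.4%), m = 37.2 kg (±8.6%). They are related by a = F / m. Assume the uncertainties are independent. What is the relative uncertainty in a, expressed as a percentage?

10.2%

For a monomial a ∝ F, m^-1, fractional errors add in quadrature:
  (1·δF/F)² = (1×0.0540)² = 0.00292;  (-1·δm/m)² = (-1×0.0860)² = 0.00740
δa/a = √(0.0103) = 0.102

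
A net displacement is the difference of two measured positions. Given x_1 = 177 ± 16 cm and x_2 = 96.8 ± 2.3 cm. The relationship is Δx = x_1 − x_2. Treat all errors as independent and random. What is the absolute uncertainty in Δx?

16.2 cm

Each term contributes (cᵢ δxᵢ)² to (δΔx)²:
  (δx_1)² = 256;  (δx_2)² = 5.29
δΔx = √(261) = 16.2 cm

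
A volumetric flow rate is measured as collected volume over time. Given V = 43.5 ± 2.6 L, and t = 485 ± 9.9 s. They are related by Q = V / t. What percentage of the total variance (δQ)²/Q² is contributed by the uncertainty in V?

89.6%

(δQ/Q)² = (1·δV/V)² + (-1·δt/t)²
  V term: (1×0.0598)² = 0.00357
  t term: (-1×0.0204)² = 0.000417
Total = 0.00399. Share from V = 0.00357/0.00399 = 0.896.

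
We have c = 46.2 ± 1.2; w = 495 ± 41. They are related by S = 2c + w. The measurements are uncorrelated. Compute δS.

S is a linear combination, so absolute uncertainties add in quadrature:
  (2·δc)² = 5.76;  (δw)² = 1680
δS = √(1690) = 41.1

41.1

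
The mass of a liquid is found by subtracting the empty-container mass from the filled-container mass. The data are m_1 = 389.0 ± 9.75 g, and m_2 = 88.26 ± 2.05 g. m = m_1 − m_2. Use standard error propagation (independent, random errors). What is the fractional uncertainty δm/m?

Each term contributes (cᵢ δxᵢ)² to (δm)²:
  (δm_1)² = 95.1;  (δm_2)² = 4.20
δm = √(99.3) = 9.96 g
m = 300.7 g, so δm/m = 9.96/300.7 = 0.0331.

0.0331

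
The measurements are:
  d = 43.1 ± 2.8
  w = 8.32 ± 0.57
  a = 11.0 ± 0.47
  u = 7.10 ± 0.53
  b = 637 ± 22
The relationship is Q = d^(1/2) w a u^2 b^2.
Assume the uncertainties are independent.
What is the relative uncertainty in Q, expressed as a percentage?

18.6%

For a monomial Q ∝ d^(1/2), w, a, u^2, b^2, fractional errors add in quadrature:
  (½·δd/d)² = (0.5×0.0650)² = 0.00106;  (1·δw/w)² = (1×0.0685)² = 0.00469;  (1·δa/a)² = (1×0.0427)² = 0.00183;  (2·δu/u)² = (2×0.0746)² = 0.0223;  (2·δb/b)² = (2×0.0345)² = 0.00477
δQ/Q = √(0.0346) = 0.186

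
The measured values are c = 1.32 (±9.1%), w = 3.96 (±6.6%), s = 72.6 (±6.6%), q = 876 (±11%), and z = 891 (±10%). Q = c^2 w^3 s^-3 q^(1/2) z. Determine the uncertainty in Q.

2.63

Q is a product of powers, so relative uncertainties combine in quadrature:
  (2·δc/c)² = (2×0.0910)² = 0.0331;  (3·δw/w)² = (3×0.0660)² = 0.0392;  (-3·δs/s)² = (-3×0.0660)² = 0.0392;  (½·δq/q)² = (0.5×0.110)² = 0.00302;  (1·δz/z)² = (1×0.100)² = 0.0100
δQ/Q = √(0.125) = 0.353
Q = 7.46, so δQ = 0.353 × 7.46 = 2.63.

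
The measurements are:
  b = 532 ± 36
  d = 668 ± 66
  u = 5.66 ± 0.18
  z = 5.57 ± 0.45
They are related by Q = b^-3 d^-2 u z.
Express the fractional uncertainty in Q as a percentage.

29.6%

Q is a product of powers, so relative uncertainties combine in quadrature:
  (-3·δb/b)² = (-3×0.0677)² = 0.0412;  (-2·δd/d)² = (-2×0.0988)² = 0.0390;  (1·δu/u)² = (1×0.0318)² = 0.00101;  (1·δz/z)² = (1×0.0808)² = 0.00653
δQ/Q = √(0.0878) = 0.296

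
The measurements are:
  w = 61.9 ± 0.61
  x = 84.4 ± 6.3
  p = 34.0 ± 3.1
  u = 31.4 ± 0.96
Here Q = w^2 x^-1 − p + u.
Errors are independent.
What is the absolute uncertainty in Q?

4.78

Let h = w^2·x^-1 = 45.4. δh/h = √((2·δw/w)² + (-1·δx/x)²) = √(0.000388 + 0.00557) = 0.0772, so δh = 3.50.
Q = h − p + u: δQ = √(δh² + δp² + δu²) = √(12.3 + 9.61 + 0.922) = 4.78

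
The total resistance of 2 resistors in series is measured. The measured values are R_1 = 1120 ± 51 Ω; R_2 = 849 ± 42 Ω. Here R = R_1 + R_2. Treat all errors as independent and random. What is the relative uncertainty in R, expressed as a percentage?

Each term contributes (cᵢ δxᵢ)² to (δR)²:
  (δR_1)² = 2600;  (δR_2)² = 1760
δR = √(4360) = 66.1 Ω
R = 1970 Ω, so δR/R = 66.1/1970 = 0.0336.

3.36%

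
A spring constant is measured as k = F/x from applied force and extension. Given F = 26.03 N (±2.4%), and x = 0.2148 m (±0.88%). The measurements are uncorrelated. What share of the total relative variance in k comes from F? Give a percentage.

88.1%

(δk/k)² = (1·δF/F)² + (-1·δx/x)²
  F term: (1×0.0240)² = 0.000576
  x term: (-1×0.00880)² = 7.74e-05
Total = 0.000653. Share from F = 0.000576/0.000653 = 0.881.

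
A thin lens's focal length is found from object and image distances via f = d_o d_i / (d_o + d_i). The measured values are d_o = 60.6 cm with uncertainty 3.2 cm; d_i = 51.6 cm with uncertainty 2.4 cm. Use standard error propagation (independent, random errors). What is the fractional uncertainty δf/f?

0.0349

∂f/∂d_o = (d_i/(d_o+d_i))² = 0.212;  ∂f/∂d_i = (d_o/(d_o+d_i))² = 0.292
δf = √((∂f/∂d_o · δd_o)² + (∂f/∂d_i · δd_i)²) = √(0.458 + 0.490) = 0.974 cm
f = 27.9 cm, so δf/f = 0.974/27.9 = 0.0349.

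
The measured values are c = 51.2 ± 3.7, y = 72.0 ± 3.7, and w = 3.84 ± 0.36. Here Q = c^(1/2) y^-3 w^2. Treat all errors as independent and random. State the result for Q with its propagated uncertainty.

Q is a product of powers, so relative uncertainties combine in quadrature:
  (½·δc/c)² = (0.5×0.0723)² = 0.00131;  (-3·δy/y)² = (-3×0.0514)² = 0.0238;  (2·δw/w)² = (2×0.0938)² = 0.0352
δQ/Q = √(0.0602) = 0.245
Q = 0.000283, so δQ = 0.245 × 0.000283 = 6.94e-05.

(2.83 ± 0.694) × 10^-4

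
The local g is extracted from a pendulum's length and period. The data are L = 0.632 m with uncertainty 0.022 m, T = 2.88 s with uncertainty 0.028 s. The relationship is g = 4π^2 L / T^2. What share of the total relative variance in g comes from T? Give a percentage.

23.8%

(δg/g)² = (1·δL/L)² + (-2·δT/T)²
  L term: (1×0.0348)² = 0.00121
  T term: (-2×0.00972)² = 0.000378
Total = 0.00159. Share from T = 0.000378/0.00159 = 0.238.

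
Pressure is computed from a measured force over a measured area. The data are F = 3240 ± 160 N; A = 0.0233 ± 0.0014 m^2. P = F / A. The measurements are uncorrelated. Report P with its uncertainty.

Since P is a product/quotient, work with relative uncertainties:
  (1·δF/F)² = (1×0.0494)² = 0.00244;  (-1·δA/A)² = (-1×0.0601)² = 0.00361
δP/P = √(0.00605) = 0.0778
P = 1.39e+05 Pa, so δP = 0.0778 × 1.39e+05 = 10800 Pa.

(1.39 ± 0.108) × 10^5 Pa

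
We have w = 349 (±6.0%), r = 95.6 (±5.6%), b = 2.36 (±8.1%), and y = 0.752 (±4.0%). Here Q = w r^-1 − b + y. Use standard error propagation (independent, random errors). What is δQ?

Let p = w·r^-1 = 3.65. δp/p = √((1·δw/w)² + (-1·δr/r)²) = √(0.00360 + 0.00314) = 0.0821, so δp = 0.300.
Q = p − b + y: δQ = √(δp² + δb² + δy²) = √(0.0898 + 0.0365 + 0.000905) = 0.357

0.357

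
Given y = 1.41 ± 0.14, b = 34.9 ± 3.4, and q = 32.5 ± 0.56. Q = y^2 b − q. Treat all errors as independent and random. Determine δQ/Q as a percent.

Let p = y^2·b = 69.4. δp/p = √((2·δy/y)² + (1·δb/b)²) = √(0.0394 + 0.00949) = 0.221, so δp = 15.3.
Q = p − q: δQ = √(δp² + δq²) = √(236 + 0.314) = 15.4
Q = 36.9, so δQ/Q = 15.4/36.9 = 0.416.

41.6%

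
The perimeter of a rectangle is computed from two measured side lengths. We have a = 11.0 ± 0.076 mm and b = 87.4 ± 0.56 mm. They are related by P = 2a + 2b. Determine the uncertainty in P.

1.13 mm

For a sum/difference, combine absolute errors in quadrature:
  (2·δa)² = 0.0231;  (2·δb)² = 1.25
δP = √(1.28) = 1.13 mm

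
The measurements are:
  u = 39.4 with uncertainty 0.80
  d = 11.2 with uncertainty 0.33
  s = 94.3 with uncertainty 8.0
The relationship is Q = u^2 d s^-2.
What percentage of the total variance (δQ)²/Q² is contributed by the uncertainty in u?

5.27%

(δQ/Q)² = (2·δu/u)² + (1·δd/d)² + (-2·δs/s)²
  u term: (2×0.0203)² = 0.00165
  d term: (1×0.0295)² = 0.000868
  s term: (-2×0.0848)² = 0.0288
Total = 0.0313. Share from u = 0.00165/0.0313 = 0.0527.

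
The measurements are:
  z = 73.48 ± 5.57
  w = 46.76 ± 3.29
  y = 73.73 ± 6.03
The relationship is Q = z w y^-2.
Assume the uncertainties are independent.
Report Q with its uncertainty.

0.6321 ± 0.122

Relative error in a monomial: (δQ/Q)² = Σ (nᵢ · δxᵢ/xᵢ)².
  (1·δz/z)² = (1×0.0758)² = 0.00575;  (1·δw/w)² = (1×0.0704)² = 0.00495;  (-2·δy/y)² = (-2×0.0818)² = 0.0268
δQ/Q = √(0.0375) = 0.194
Q = 0.6321, so δQ = 0.194 × 0.6321 = 0.122.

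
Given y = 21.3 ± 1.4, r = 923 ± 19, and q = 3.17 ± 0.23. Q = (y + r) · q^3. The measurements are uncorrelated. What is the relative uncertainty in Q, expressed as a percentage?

21.9%

Let u = y + r = 944. δu = √(δy² + δr²) = √(1.96 + 361) = 19.1, so δu/u = 0.0202.
Q is then a monomial in u, q:
δQ/Q = √((δu/u)² + (3·δq/q)²) = √(0.000407 + 0.0474) = 0.219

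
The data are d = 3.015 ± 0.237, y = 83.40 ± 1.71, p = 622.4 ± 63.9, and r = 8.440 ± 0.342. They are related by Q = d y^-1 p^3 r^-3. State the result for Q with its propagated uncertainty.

14500 ± 4940

For a monomial Q ∝ d, y^-1, p^3, r^-3, fractional errors add in quadrature:
  (1·δd/d)² = (1×0.0786)² = 0.00618;  (-1·δy/y)² = (-1×0.0205)² = 0.000420;  (3·δp/p)² = (3×0.103)² = 0.0949;  (-3·δr/r)² = (-3×0.0405)² = 0.0148
δQ/Q = √(0.116) = 0.341
Q = 14500, so δQ = 0.341 × 14500 = 4940.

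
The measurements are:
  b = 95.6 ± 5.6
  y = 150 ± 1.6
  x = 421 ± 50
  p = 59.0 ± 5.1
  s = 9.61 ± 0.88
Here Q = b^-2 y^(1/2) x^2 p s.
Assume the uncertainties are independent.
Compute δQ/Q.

Q is a product of powers, so relative uncertainties combine in quadrature:
  (-2·δb/b)² = (-2×0.0586)² = 0.0137;  (½·δy/y)² = (0.5×0.0107)² = 2.84e-05;  (2·δx/x)² = (2×0.119)² = 0.0564;  (1·δp/p)² = (1×0.0864)² = 0.00747;  (1·δs/s)² = (1×0.0916)² = 0.00839
δQ/Q = √(0.0860) = 0.293

0.293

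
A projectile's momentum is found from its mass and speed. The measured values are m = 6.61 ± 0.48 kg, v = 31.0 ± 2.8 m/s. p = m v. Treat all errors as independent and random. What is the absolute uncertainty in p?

23.7 kg·m/s

Since p is a product/quotient, work with relative uncertainties:
  (1·δm/m)² = (1×0.0726)² = 0.00527;  (1·δv/v)² = (1×0.0903)² = 0.00816
δp/p = √(0.0134) = 0.116
p = 205 kg·m/s, so δp = 0.116 × 205 = 23.7 kg·m/s.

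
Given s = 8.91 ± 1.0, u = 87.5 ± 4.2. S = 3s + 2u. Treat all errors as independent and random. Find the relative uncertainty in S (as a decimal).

0.0442

For a sum/difference, combine absolute errors in quadrature:
  (3·δs)² = 9.00;  (2·δu)² = 70.6
δS = √(79.6) = 8.92
S = 202, so δS/S = 8.92/202 = 0.0442.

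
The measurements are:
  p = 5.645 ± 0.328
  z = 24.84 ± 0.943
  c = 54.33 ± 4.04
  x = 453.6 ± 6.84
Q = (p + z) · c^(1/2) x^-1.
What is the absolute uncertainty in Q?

Let u = p + z = 30.48. δu = √(δp² + δz²) = √(0.108 + 0.889) = 0.998, so δu/u = 0.0328.
Q is then a monomial in u, c, x:
δQ/Q = √((δu/u)² + (½·δc/c)² + (-1·δx/x)²) = √(0.00107 + 0.00138 + 0.000227) = 0.0518
Q = 0.4954, so δQ = 0.0518 × 0.4954 = 0.0257.

0.0257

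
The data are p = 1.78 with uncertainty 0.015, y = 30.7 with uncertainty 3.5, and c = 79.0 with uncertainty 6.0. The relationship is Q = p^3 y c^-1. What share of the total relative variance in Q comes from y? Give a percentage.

67.0%

(δQ/Q)² = (3·δp/p)² + (1·δy/y)² + (-1·δc/c)²
  p term: (3×0.00843)² = 0.000639
  y term: (1×0.114)² = 0.0130
  c term: (-1×0.0759)² = 0.00577
Total = 0.0194. Share from y = 0.0130/0.0194 = 0.670.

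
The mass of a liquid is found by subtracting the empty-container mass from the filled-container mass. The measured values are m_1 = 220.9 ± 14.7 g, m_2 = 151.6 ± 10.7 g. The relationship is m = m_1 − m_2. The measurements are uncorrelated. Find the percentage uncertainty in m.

26.2%

Each term contributes (cᵢ δxᵢ)² to (δm)²:
  (δm_1)² = 216;  (δm_2)² = 114
δm = √(331) = 18.2 g
m = 69.30 g, so δm/m = 18.2/69.30 = 0.262.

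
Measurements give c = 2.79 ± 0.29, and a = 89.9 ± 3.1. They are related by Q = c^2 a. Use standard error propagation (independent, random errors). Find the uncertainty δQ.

147

Since Q is a product/quotient, work with relative uncertainties:
  (2·δc/c)² = (2×0.104)² = 0.0432;  (1·δa/a)² = (1×0.0345)² = 0.00119
δQ/Q = √(0.0444) = 0.211
Q = 700, so δQ = 0.211 × 700 = 147.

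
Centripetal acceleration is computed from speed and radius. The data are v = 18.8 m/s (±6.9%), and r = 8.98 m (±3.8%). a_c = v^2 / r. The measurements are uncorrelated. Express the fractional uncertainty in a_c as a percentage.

14.3%

Each factor contributes (exponent × relative error)² to (δa_c/a_c)²:
  (2·δv/v)² = (2×0.0690)² = 0.0190;  (-1·δr/r)² = (-1×0.0380)² = 0.00144
δa_c/a_c = √(0.0205) = 0.143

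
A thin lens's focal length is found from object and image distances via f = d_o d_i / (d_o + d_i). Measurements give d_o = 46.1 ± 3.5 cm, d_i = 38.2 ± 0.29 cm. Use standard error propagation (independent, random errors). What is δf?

0.724 cm

∂f/∂d_o = (d_i/(d_o+d_i))² = 0.205;  ∂f/∂d_i = (d_o/(d_o+d_i))² = 0.299
δf = √((∂f/∂d_o · δd_o)² + (∂f/∂d_i · δd_i)²) = √(0.517 + 0.00752) = 0.724 cm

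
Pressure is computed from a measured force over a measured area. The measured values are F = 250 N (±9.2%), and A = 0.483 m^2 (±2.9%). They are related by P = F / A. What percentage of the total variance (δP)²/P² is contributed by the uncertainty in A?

9.04%

(δP/P)² = (1·δF/F)² + (-1·δA/A)²
  F term: (1×0.0920)² = 0.00846
  A term: (-1×0.0290)² = 0.000841
Total = 0.00930. Share from A = 0.000841/0.00930 = 0.0904.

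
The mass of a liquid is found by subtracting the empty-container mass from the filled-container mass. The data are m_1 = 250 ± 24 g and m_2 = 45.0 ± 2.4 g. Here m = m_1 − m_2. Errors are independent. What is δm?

24.1 g

Each term contributes (cᵢ δxᵢ)² to (δm)²:
  (δm_1)² = 576;  (δm_2)² = 5.76
δm = √(582) = 24.1 g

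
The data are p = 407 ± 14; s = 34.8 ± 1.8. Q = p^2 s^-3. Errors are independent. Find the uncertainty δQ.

Since Q is a product/quotient, work with relative uncertainties:
  (2·δp/p)² = (2×0.0344)² = 0.00473;  (-3·δs/s)² = (-3×0.0517)² = 0.0241
δQ/Q = √(0.0288) = 0.170
Q = 3.93, so δQ = 0.170 × 3.93 = 0.667.

0.667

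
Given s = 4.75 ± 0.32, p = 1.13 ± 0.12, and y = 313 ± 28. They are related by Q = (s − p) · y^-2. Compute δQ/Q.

Let u = s − p = 3.62. δu = √(δs² + δp²) = √(0.102 + 0.0144) = 0.342, so δu/u = 0.0944.
Q is then a monomial in u, y:
δQ/Q = √((δu/u)² + (-2·δy/y)²) = √(0.00891 + 0.0320) = 0.202

0.202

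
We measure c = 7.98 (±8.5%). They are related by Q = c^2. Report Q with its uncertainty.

Q ∝ c^2, so δQ/Q = |2| · δc/c = 2 × 0.0850 = 0.170.
Q = 63.7, so δQ = 0.170 × 63.7 = 10.8.

63.7 ± 10.8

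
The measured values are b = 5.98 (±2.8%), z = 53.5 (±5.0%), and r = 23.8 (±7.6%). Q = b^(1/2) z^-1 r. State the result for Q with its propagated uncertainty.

1.09 ± 0.100

Each factor contributes (exponent × relative error)² to (δQ/Q)²:
  (½·δb/b)² = (0.5×0.0280)² = 0.000196;  (-1·δz/z)² = (-1×0.0500)² = 0.00250;  (1·δr/r)² = (1×0.0760)² = 0.00578
δQ/Q = √(0.00847) = 0.0920
Q = 1.09, so δQ = 0.0920 × 1.09 = 0.100.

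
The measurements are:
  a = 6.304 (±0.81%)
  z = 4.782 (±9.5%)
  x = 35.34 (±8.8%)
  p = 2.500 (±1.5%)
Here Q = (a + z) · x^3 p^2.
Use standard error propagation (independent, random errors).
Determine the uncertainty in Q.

Let u = a + z = 11.09. δu = √(δa² + δz²) = √(0.00261 + 0.206) = 0.457, so δu/u = 0.0412.
Q is then a monomial in u, x, p:
δQ/Q = √((δu/u)² + (3·δx/x)² + (2·δp/p)²) = √(0.00170 + 0.0697 + 0.000900) = 0.269
Q = 3.058e+06, so δQ = 0.269 × 3.058e+06 = 8.22e+05.

8.22e+05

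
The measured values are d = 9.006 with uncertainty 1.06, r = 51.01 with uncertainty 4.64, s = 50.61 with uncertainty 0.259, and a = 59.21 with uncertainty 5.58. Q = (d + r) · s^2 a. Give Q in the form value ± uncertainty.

(9.102 ± 1.12) × 10^6

Let u = d + r = 60.02. δu = √(δd² + δr²) = √(1.12 + 21.5) = 4.76, so δu/u = 0.0793.
Q is then a monomial in u, s, a:
δQ/Q = √((δu/u)² + (2·δs/s)² + (1·δa/a)²) = √(0.00629 + 0.000105 + 0.00888) = 0.124
Q = 9.102e+06, so δQ = 0.124 × 9.102e+06 = 1.12e+06.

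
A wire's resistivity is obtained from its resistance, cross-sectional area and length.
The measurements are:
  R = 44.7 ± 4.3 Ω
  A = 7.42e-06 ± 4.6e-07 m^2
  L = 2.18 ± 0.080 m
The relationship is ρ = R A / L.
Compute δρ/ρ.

0.120

For a monomial ρ ∝ R, A, L^-1, fractional errors add in quadrature:
  (1·δR/R)² = (1×0.0962)² = 0.00925;  (1·δA/A)² = (1×0.0620)² = 0.00384;  (-1·δL/L)² = (-1×0.0367)² = 0.00135
δρ/ρ = √(0.0144) = 0.120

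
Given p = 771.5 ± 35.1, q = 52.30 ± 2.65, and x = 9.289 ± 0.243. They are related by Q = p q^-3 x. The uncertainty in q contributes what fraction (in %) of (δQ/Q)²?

(δQ/Q)² = (1·δp/p)² + (-3·δq/q)² + (1·δx/x)²
  p term: (1×0.0455)² = 0.00207
  q term: (-3×0.0507)² = 0.0231
  x term: (1×0.0262)² = 0.000684
Total = 0.0259. Share from q = 0.0231/0.0259 = 0.893.

89.3%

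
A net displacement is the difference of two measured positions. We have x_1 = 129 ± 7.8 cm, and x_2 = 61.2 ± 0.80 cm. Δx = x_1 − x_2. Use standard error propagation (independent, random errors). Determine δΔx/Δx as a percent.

Absolute uncertainties add in quadrature for a linear combination:
  (δx_1)² = 60.8;  (δx_2)² = 0.640
δΔx = √(61.5) = 7.84 cm
Δx = 67.8 cm, so δΔx/Δx = 7.84/67.8 = 0.116.

11.6%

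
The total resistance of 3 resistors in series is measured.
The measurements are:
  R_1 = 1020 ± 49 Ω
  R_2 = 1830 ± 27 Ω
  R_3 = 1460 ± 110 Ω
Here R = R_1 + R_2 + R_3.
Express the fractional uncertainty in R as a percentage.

2.86%

Each term contributes (cᵢ δxᵢ)² to (δR)²:
  (δR_1)² = 2400;  (δR_2)² = 729;  (δR_3)² = 12100
δR = √(15200) = 123 Ω
R = 4310 Ω, so δR/R = 123/4310 = 0.0286.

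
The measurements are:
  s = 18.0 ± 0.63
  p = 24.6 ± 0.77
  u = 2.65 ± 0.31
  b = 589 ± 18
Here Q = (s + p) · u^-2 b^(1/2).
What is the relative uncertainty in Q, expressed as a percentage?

Let w = s + p = 42.6. δw = √(δs² + δp²) = √(0.397 + 0.593) = 0.995, so δw/w = 0.0234.
Q is then a monomial in w, u, b:
δQ/Q = √((δw/w)² + (-2·δu/u)² + (½·δb/b)²) = √(0.000545 + 0.0547 + 0.000233) = 0.236

23.6%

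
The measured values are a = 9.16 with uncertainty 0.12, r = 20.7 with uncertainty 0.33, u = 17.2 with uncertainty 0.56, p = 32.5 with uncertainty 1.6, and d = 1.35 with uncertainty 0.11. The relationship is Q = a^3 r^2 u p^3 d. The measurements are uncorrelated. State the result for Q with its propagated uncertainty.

(2.63 ± 0.470) × 10^11

Each factor contributes (exponent × relative error)² to (δQ/Q)²:
  (3·δa/a)² = (3×0.0131)² = 0.00154;  (2·δr/r)² = (2×0.0159)² = 0.00102;  (1·δu/u)² = (1×0.0326)² = 0.00106;  (3·δp/p)² = (3×0.0492)² = 0.0218;  (1·δd/d)² = (1×0.0815)² = 0.00664
δQ/Q = √(0.0321) = 0.179
Q = 2.63e+11, so δQ = 0.179 × 2.63e+11 = 4.7e+10.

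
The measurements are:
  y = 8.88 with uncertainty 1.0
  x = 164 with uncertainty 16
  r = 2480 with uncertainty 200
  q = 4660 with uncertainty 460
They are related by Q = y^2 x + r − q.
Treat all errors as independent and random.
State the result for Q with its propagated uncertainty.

10800 ± 3210

Let p = y^2·x = 12900. δp/p = √((2·δy/y)² + (1·δx/x)²) = √(0.0507 + 0.00952) = 0.245, so δp = 3170.
Q = p + r − q: δQ = √(δp² + δr² + δq²) = √(1.01e+07 + 40000 + 2.12e+05) = 3210
Q = 10800.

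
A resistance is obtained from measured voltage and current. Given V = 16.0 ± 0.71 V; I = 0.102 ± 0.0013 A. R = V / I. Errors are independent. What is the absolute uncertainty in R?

Products/powers → add relative errors in quadrature, weighted by exponent:
  (1·δV/V)² = (1×0.0444)² = 0.00197;  (-1·δI/I)² = (-1×0.0127)² = 0.000162
δR/R = √(0.00213) = 0.0462
R = 157 Ω, so δR = 0.0462 × 157 = 7.24 Ω.

7.24 Ω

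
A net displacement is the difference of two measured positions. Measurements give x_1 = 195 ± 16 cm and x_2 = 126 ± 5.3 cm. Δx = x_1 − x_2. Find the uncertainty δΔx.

16.9 cm

Sums and differences: (δΔx)² = Σ (cᵢ δxᵢ)².
  (δx_1)² = 256;  (δx_2)² = 28.1
δΔx = √(284) = 16.9 cm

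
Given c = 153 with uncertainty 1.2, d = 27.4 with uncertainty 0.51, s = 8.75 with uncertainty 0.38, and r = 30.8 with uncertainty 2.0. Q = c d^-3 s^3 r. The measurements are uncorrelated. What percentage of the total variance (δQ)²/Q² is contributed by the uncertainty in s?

(δQ/Q)² = (1·δc/c)² + (-3·δd/d)² + (3·δs/s)² + (1·δr/r)²
  c term: (1×0.00784)² = 6.15e-05
  d term: (-3×0.0186)² = 0.00312
  s term: (3×0.0434)² = 0.0170
  r term: (1×0.0649)² = 0.00422
Total = 0.0244. Share from s = 0.0170/0.0244 = 0.697.

69.7%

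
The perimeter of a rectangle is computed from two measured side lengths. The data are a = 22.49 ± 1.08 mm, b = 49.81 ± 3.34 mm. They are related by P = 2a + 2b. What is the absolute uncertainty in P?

7.02 mm

Sums and differences: (δP)² = Σ (cᵢ δxᵢ)².
  (2·δa)² = 4.67;  (2·δb)² = 44.6
δP = √(49.3) = 7.02 mm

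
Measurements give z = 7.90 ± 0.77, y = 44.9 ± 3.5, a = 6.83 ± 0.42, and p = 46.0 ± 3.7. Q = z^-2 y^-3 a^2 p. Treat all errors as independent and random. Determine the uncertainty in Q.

0.000128

For a monomial Q ∝ z^-2, y^-3, a^2, p, fractional errors add in quadrature:
  (-2·δz/z)² = (-2×0.0975)² = 0.0380;  (-3·δy/y)² = (-3×0.0780)² = 0.0547;  (2·δa/a)² = (2×0.0615)² = 0.0151;  (1·δp/p)² = (1×0.0804)² = 0.00647
δQ/Q = √(0.114) = 0.338
Q = 0.000380, so δQ = 0.338 × 0.000380 = 0.000128.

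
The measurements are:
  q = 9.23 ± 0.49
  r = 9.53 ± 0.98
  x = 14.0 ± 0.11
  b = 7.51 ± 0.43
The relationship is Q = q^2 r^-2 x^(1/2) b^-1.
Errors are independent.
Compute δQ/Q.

0.238

Relative error in a monomial: (δQ/Q)² = Σ (nᵢ · δxᵢ/xᵢ)².
  (2·δq/q)² = (2×0.0531)² = 0.0113;  (-2·δr/r)² = (-2×0.103)² = 0.0423;  (½·δx/x)² = (0.5×0.00786)² = 1.54e-05;  (-1·δb/b)² = (-1×0.0573)² = 0.00328
δQ/Q = √(0.0569) = 0.238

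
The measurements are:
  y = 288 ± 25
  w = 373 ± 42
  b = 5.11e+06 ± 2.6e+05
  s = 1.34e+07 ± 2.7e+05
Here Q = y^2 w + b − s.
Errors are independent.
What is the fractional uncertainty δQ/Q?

Let p = y^2·w = 3.09e+07. δp/p = √((2·δy/y)² + (1·δw/w)²) = √(0.0301 + 0.0127) = 0.207, so δp = 6.4e+06.
Q = p + b − s: δQ = √(δp² + δb² + δs²) = √(4.1e+13 + 6.76e+10 + 7.29e+10) = 6.41e+06
Q = 2.26e+07, so δQ/Q = 6.41e+06/2.26e+07 = 0.283.

0.283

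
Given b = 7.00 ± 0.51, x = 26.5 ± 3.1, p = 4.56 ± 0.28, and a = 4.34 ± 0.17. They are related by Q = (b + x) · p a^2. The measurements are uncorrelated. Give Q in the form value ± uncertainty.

2880 ± 393

Let u = b + x = 33.5. δu = √(δb² + δx²) = √(0.260 + 9.61) = 3.14, so δu/u = 0.0938.
Q is then a monomial in u, p, a:
δQ/Q = √((δu/u)² + (1·δp/p)² + (2·δa/a)²) = √(0.00879 + 0.00377 + 0.00614) = 0.137
Q = 2880, so δQ = 0.137 × 2880 = 393.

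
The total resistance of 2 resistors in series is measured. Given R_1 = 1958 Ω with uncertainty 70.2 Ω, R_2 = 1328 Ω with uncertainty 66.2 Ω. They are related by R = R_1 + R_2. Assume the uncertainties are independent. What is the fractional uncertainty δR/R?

0.0294

For a sum/difference, combine absolute errors in quadrature:
  (δR_1)² = 4930;  (δR_2)² = 4380
δR = √(9310) = 96.5 Ω
R = 3286 Ω, so δR/R = 96.5/3286 = 0.0294.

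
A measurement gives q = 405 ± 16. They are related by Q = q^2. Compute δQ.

Q ∝ q^2, so δQ/Q = |2| · δq/q = 2 × 0.0395 = 0.0790.
Q = 1.64e+05, so δQ = 0.0790 × 1.64e+05 = 13000.

13000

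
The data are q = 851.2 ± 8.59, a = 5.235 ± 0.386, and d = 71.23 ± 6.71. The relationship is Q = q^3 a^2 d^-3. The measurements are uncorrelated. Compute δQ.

Relative error in a monomial: (δQ/Q)² = Σ (nᵢ · δxᵢ/xᵢ)².
  (3·δq/q)² = (3×0.0101)² = 0.000917;  (2·δa/a)² = (2×0.0737)² = 0.0217;  (-3·δd/d)² = (-3×0.0942)² = 0.0799
δQ/Q = √(0.103) = 0.320
Q = 46770, so δQ = 0.320 × 46770 = 15000.

15000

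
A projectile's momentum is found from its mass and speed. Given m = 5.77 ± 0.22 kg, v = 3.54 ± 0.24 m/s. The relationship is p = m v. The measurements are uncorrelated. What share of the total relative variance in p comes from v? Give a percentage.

76.0%

(δp/p)² = (1·δm/m)² + (1·δv/v)²
  m term: (1×0.0381)² = 0.00145
  v term: (1×0.0678)² = 0.00460
Total = 0.00605. Share from v = 0.00460/0.00605 = 0.760.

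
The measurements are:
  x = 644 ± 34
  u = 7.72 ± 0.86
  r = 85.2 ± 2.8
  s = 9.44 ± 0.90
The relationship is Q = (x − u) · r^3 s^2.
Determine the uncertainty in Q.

Let w = x − u = 636. δw = √(δx² + δu²) = √(1160 + 0.740) = 34.0, so δw/w = 0.0535.
Q is then a monomial in w, r, s:
δQ/Q = √((δw/w)² + (3·δr/r)² + (2·δs/s)²) = √(0.00286 + 0.00972 + 0.0364) = 0.221
Q = 3.51e+10, so δQ = 0.221 × 3.51e+10 = 7.76e+09.

7.76e+09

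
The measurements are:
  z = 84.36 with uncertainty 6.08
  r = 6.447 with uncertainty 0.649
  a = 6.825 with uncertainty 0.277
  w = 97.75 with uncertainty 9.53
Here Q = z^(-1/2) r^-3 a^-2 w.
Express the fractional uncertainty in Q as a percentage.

Each factor contributes (exponent × relative error)² to (δQ/Q)²:
  (−½·δz/z)² = (-0.5×0.0721)² = 0.00130;  (-3·δr/r)² = (-3×0.101)² = 0.0912;  (-2·δa/a)² = (-2×0.0406)² = 0.00659;  (1·δw/w)² = (1×0.0975)² = 0.00951
δQ/Q = √(0.109) = 0.330

33.0%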